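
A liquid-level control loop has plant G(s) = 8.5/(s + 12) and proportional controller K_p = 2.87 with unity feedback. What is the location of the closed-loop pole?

s = -36.39

Closed-loop transfer function: T(s) = K_p·G(s)/(1 + K_p·G(s)) = 24.39/(s + 12 + 24.39) = 24.39/(s + 36.39).
The closed-loop pole is at s = −36.39.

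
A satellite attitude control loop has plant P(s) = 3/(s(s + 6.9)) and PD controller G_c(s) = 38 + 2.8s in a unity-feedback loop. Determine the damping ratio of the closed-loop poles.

ζ = 0.716

Forward path: (38 + 2.8s)·3/(s(s+6.9)). The closed-loop characteristic equation is s² + (6.9 + 3·2.8)s + 3·38 = 0.
That is s² + 15.3s + 114 = 0, so ω_n = 10.68 rad/s and ζ = 15.3/(2·10.68) = 0.7165.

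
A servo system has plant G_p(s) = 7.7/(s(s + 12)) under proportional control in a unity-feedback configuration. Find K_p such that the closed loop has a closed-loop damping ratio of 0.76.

K_p = 8.09

Closed-loop characteristic equation: s² + 12s + K_p·7.7 = 0.
So ω_n = √(7.7K_p) and 2ζω_n = 12, giving ζ = 12/(2√(7.7K_p)).
Setting ζ = 0.76: √(7.7K_p) = 12/(2·0.76) = 7.895, so K_p = 62.33/7.7 = 8.09.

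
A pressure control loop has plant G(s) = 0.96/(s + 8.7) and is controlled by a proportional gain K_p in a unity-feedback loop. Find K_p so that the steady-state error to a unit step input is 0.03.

K_p = 293

Steady-state error for a unit step on this type-0 loop is 1/(1 + K_p·G(0)).
G(0) = 0.1103. Require 1/(1 + K_p·0.1103) = 0.03, so 1 + 0.1103·K_p = 33.33.
K_p = (33.33 − 1)/0.1103 = 293.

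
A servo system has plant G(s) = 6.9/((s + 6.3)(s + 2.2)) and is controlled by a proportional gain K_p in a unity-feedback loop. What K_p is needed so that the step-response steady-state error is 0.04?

K_p = 48.2

The loop is type 0, so e_ss(step) = 1/(1 + K_pos) with K_pos = K_p·G(0).
G(0) = 0.4978. Require 1/(1 + K_p·0.4978) = 0.04, so 1 + 0.4978·K_p = 25.
K_p = (25 − 1)/0.4978 = 48.2.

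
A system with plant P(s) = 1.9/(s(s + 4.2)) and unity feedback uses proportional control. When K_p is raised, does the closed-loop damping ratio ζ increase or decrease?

ζ = 4.2/(2√(1.9K_p)); increasing K_p raises the denominator, so ζ falls.

decrease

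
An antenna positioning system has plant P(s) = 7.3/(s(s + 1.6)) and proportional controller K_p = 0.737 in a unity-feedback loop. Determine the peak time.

T_p = 1.44 s

The closed-loop denominator s² + 1.6s + 5.38 gives ω_n = √5.38 = 2.32 and ζ = 1.6/(2ω_n) = 0.3449.
Damped frequency ω_d = ω_n√(1−ζ²) = 2.177 rad/s, so peak time T_p = π/ω_d = 1.44 s.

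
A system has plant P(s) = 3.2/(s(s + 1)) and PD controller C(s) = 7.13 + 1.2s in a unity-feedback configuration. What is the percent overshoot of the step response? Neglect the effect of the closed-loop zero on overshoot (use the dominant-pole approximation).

Forward path: (7.13 + 1.2s)·3.2/(s(s+1)). The closed-loop characteristic equation is s² + (1 + 3.2·1.2)s + 3.2·7.13 = 0.
That is s² + 4.84s + 22.82 = 0, so ω_n = 4.777 rad/s and ζ = 4.84/(2·4.777) = 0.5066.
%OS = 100·exp(−πζ/√(1−ζ²)) = 15.8%.

15.8%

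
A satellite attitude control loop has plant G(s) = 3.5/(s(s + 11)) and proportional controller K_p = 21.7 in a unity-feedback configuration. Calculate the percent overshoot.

From 1 + K_pG(s) = 0: s² + 11s + 75.95 = 0 ⇒ ω_n = 8.715, ζ = 0.6311.
%OS = 100·exp(−πζ/√(1−ζ²)) = 100·exp(−π·0.6311/√0.6017) = 7.76%.

7.76%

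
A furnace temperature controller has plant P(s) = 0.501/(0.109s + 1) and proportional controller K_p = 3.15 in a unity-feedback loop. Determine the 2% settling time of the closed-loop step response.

T_s ≈ 0.169 s

Closed loop: T(s) = K_p·P/(1+K_p·P) = 1.578/(0.109s + 1 + 1.578), with pole at s = −(1 + 1.578)/0.109 = −23.65.
τ = 1/23.65 = 0.04228 s, so 2% settling time ≈ 4τ = 0.169 s.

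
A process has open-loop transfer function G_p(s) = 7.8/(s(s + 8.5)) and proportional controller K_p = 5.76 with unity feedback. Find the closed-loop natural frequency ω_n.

ω_n = 6.7 rad/s

The closed-loop denominator is s(s+8.5) + 5.76·7.8 = s² + 8.5s + 44.93.
Matching s² + 2ζω_n s + ω_n²: ω_n = √44.93 = 6.703 rad/s and 2ζω_n = 8.5, so ζ = 8.5/(2·6.703) = 0.634.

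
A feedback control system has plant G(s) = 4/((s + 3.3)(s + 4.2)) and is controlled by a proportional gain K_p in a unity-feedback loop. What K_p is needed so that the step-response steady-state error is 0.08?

K_p = 39.8

For a type-0 loop with proportional control, e_ss = 1/(1 + K_p·G(0)).
G(0) = 0.2886. Require 1/(1 + K_p·0.2886) = 0.08, so 1 + 0.2886·K_p = 12.5.
K_p = (12.5 − 1)/0.2886 = 39.8.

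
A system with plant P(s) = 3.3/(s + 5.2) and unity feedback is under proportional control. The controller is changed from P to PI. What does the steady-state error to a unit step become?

0

Adding integral action puts a pole at s = 0 in the forward path, raising the system type to 1; a type-1 loop has zero steady-state error to a step.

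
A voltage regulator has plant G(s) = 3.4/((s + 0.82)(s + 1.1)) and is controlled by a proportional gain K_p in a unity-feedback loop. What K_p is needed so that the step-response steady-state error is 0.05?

The loop is type 0, so e_ss(step) = 1/(1 + K_pos) with K_pos = K_p·G(0).
G(0) = 3.769. Require 1/(1 + K_p·3.769) = 0.05, so 1 + 3.769·K_p = 20.
K_p = (20 − 1)/3.769 = 5.04.

K_p = 5.04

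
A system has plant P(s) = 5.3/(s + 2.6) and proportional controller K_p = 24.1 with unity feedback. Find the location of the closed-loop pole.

Closed-loop transfer function: T(s) = K_p·P(s)/(1 + K_p·P(s)) = 127.7/(s + 2.6 + 127.7) = 127.7/(s + 130.3).
The closed-loop pole is at s = −130.3.

s = -130.3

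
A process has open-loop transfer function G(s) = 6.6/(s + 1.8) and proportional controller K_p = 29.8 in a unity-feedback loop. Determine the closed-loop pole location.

Closed-loop transfer function: T(s) = K_p·G(s)/(1 + K_p·G(s)) = 196.7/(s + 1.8 + 196.7) = 196.7/(s + 198.5).
The closed-loop pole is at s = −198.5.

s = -198.5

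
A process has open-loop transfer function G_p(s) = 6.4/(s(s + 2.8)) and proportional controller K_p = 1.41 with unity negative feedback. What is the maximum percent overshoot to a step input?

19.1%

Closed-loop characteristic equation: s² + 2.8s + 9.024 = 0, so ω_n = 3.004 rad/s and ζ = 2.8/(2·3.004) = 0.466.
%OS = 100·exp(−πζ/√(1−ζ²)) = 100·exp(−π·0.466/√0.7828) = 19.1%.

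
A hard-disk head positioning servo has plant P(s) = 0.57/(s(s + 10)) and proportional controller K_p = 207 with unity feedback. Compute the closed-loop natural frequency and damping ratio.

With unity feedback the closed-loop characteristic equation is s² + 10s + 207·0.57 = s² + 10s + 118 = 0.
So ω_n² = 118 ⇒ ω_n = 10.86 rad/s, and ζ = 10/(2ω_n) = 0.46.

ω_n = 10.9 rad/s, ζ = 0.46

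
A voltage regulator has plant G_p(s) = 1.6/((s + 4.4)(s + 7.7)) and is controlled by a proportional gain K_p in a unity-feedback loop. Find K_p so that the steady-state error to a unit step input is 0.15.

K_p = 120

Steady-state error for a unit step on this type-0 loop is 1/(1 + K_p·G_p(0)).
G_p(0) = 0.04723. Require 1/(1 + K_p·0.04723) = 0.15, so 1 + 0.04723·K_p = 6.667.
K_p = (6.667 − 1)/0.04723 = 120.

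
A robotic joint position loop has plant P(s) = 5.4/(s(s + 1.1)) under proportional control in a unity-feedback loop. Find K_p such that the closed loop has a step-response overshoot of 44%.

From %OS = 100·exp(−πζ/√(1−ζ²)) = 44%, ζ = −ln(0.44)/√(π²+ln²(0.44)) = 0.2528.
Characteristic equation s² + 1.1s + 5.4K_p = 0 gives ζ = 1.1/(2√(5.4K_p)).
Setting ζ = 0.2528: √(5.4K_p) = 1.1/(2·0.2528) = 2.175, so K_p = 4.732/5.4 = 0.876.

K_p = 0.876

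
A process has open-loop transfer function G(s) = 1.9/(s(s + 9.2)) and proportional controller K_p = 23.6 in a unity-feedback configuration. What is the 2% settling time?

The closed-loop denominator s² + 9.2s + 44.84 gives ω_n = √44.84 = 6.696 and ζ = 9.2/(2ω_n) = 0.6869.
2% settling time T_s ≈ 4/(ζω_n) = 4/4.6 = 0.87 s.

T_s ≈ 0.87 s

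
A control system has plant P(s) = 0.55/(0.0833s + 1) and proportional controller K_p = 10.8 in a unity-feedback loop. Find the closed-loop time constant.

Closed loop: T(s) = K_p·P/(1+K_p·P) = 5.94/(0.0833s + 1 + 5.94), with pole at s = −(1 + 5.94)/0.0833 = −83.31.
Closed-loop time constant τ = 1/83.31 = 0.012 s.

τ = 0.012 s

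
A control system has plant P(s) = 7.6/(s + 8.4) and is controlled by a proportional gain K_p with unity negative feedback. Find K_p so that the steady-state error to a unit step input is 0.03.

K_p = 35.7

For a type-0 loop with proportional control, e_ss = 1/(1 + K_p·P(0)).
P(0) = 0.9048. Require 1/(1 + K_p·0.9048) = 0.03, so 1 + 0.9048·K_p = 33.33.
K_p = (33.33 − 1)/0.9048 = 35.7.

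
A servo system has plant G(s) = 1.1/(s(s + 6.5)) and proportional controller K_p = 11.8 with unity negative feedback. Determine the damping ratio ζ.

ζ = 0.902

1 + K_p·G(s) = 0 gives s² + 6.5s + 12.98 = 0.
So ω_n² = 12.98 ⇒ ω_n = 3.603 rad/s, and ζ = 6.5/(2ω_n) = 0.902.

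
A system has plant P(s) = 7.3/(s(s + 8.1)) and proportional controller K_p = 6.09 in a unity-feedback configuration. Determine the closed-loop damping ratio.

The closed-loop denominator is s(s+8.1) + 6.09·7.3 = s² + 8.1s + 44.46.
So ω_n² = 44.46 ⇒ ω_n = 6.668 rad/s, and ζ = 8.1/(2ω_n) = 0.607.

ζ = 0.607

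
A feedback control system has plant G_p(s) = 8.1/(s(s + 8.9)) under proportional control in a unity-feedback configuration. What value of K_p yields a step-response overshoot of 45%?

From %OS = 100·exp(−πζ/√(1−ζ²)) = 45%, ζ = −ln(0.45)/√(π²+ln²(0.45)) = 0.2463.
Characteristic equation s² + 8.9s + 8.1K_p = 0 gives ζ = 8.9/(2√(8.1K_p)).
Setting ζ = 0.2463: √(8.1K_p) = 8.9/(2·0.2463) = 18.06, so K_p = 326.3/8.1 = 40.3.

K_p = 40.3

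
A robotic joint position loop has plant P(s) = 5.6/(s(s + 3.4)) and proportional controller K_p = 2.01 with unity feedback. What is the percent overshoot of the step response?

The closed-loop denominator s² + 3.4s + 11.26 gives ω_n = √11.26 = 3.355 and ζ = 3.4/(2ω_n) = 0.5067.
%OS = 100·exp(−πζ/√(1−ζ²)) = 100·exp(−π·0.5067/√0.7432) = 15.8%.

15.8%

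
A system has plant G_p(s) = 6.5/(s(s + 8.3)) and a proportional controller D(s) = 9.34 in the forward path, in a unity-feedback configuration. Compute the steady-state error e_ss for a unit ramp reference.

The loop has one pole at the origin (type 1). Velocity error constant K_v = lim_{s→0} s·D(s)G_p(s) = 9.34·6.5/8.3 = 7.314.
Steady-state error to a unit ramp: e_ss = 1/K_v = 0.137.

0.137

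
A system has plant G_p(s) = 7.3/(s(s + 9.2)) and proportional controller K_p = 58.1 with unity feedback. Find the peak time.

The closed-loop denominator s² + 9.2s + 424.1 gives ω_n = √424.1 = 20.59 and ζ = 9.2/(2ω_n) = 0.2234.
Damped frequency ω_d = ω_n√(1−ζ²) = 20.07 rad/s, so peak time T_p = π/ω_d = 0.156 s.

T_p = 0.156 s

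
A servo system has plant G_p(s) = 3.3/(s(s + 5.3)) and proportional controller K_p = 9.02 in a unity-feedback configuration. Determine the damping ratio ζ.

The closed-loop denominator is s(s+5.3) + 9.02·3.3 = s² + 5.3s + 29.77.
So ω_n² = 29.77 ⇒ ω_n = 5.456 rad/s, and ζ = 5.3/(2ω_n) = 0.486.

ζ = 0.486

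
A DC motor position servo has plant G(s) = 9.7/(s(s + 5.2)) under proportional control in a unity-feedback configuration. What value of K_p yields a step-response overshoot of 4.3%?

K_p = 1.39

From %OS = 100·exp(−πζ/√(1−ζ²)) = 4.3%, ζ = −ln(0.043)/√(π²+ln²(0.043)) = 0.7077.
Characteristic equation s² + 5.2s + 9.7K_p = 0 gives ζ = 5.2/(2√(9.7K_p)).
Setting ζ = 0.7077: √(9.7K_p) = 5.2/(2·0.7077) = 3.674, so K_p = 13.5/9.7 = 1.39.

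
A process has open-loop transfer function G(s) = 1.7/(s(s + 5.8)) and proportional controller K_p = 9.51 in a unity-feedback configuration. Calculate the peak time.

T_p = 1.13 s

The closed-loop denominator s² + 5.8s + 16.17 gives ω_n = √16.17 = 4.021 and ζ = 5.8/(2ω_n) = 0.7212.
Damped frequency ω_d = ω_n√(1−ζ²) = 2.785 rad/s, so peak time T_p = π/ω_d = 1.13 s.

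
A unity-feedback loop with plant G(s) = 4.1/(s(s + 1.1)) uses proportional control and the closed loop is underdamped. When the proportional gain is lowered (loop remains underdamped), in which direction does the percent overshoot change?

decrease

ζ = 1.1/(2√(4.1K_p)) rises as K_p falls; higher damping means less overshoot.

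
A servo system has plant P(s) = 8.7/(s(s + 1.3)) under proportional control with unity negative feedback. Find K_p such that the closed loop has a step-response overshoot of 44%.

K_p = 0.76

From %OS = 100·exp(−πζ/√(1−ζ²)) = 44%, ζ = −ln(0.44)/√(π²+ln²(0.44)) = 0.2528.
Characteristic equation s² + 1.3s + 8.7K_p = 0 gives ζ = 1.3/(2√(8.7K_p)).
Setting ζ = 0.2528: √(8.7K_p) = 1.3/(2·0.2528) = 2.571, so K_p = 6.609/8.7 = 0.76.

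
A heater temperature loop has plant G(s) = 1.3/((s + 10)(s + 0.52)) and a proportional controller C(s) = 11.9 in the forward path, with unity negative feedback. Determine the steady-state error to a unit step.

The loop is type 0. Static position error constant K_pos = C(0)·G(0) = 11.9·0.25 = 2.975.
Steady-state error to a unit step: e_ss = 1/(1+K_pos) = 1/3.975 = 0.252.

0.252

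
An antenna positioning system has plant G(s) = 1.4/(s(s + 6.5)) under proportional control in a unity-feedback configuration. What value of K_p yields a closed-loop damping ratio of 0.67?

K_p = 16.8

Closed-loop characteristic equation: s² + 6.5s + K_p·1.4 = 0.
So ω_n = √(1.4K_p) and 2ζω_n = 6.5, giving ζ = 6.5/(2√(1.4K_p)).
Setting ζ = 0.67: √(1.4K_p) = 6.5/(2·0.67) = 4.851, so K_p = 23.53/1.4 = 16.8.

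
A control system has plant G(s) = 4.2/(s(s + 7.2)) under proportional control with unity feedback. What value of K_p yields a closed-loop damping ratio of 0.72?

Closed-loop characteristic equation: s² + 7.2s + K_p·4.2 = 0.
So ω_n = √(4.2K_p) and 2ζω_n = 7.2, giving ζ = 7.2/(2√(4.2K_p)).
Setting ζ = 0.72: √(4.2K_p) = 7.2/(2·0.72) = 5, so K_p = 25/4.2 = 5.95.

K_p = 5.95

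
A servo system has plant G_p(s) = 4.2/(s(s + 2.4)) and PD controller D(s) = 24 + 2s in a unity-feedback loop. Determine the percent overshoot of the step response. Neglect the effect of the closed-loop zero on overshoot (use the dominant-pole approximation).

13.5%

Forward path: (24 + 2s)·4.2/(s(s+2.4)). The closed-loop characteristic equation is s² + (2.4 + 4.2·2)s + 4.2·24 = 0.
That is s² + 10.8s + 100.8 = 0, so ω_n = 10.04 rad/s and ζ = 10.8/(2·10.04) = 0.5379.
%OS = 100·exp(−πζ/√(1−ζ²)) = 13.5%.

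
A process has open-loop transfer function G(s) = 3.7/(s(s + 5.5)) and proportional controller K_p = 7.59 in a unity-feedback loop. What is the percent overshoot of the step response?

From 1 + K_pG(s) = 0: s² + 5.5s + 28.08 = 0 ⇒ ω_n = 5.299, ζ = 0.5189.
%OS = 100·exp(−πζ/√(1−ζ²)) = 100·exp(−π·0.5189/√0.7307) = 14.9%.

14.9%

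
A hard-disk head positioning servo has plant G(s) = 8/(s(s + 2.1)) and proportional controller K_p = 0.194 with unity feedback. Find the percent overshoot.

Closed-loop characteristic equation: s² + 2.1s + 1.552 = 0, so ω_n = 1.246 rad/s and ζ = 2.1/(2·1.246) = 0.8428.
%OS = 100·exp(−πζ/√(1−ζ²)) = 100·exp(−π·0.8428/√0.2896) = 0.73%.

0.73%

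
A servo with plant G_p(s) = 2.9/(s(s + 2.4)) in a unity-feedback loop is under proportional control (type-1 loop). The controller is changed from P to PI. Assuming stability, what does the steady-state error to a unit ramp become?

0

The integrator raises the loop to type 2, so K_v → ∞ and e_ss to a ramp is zero.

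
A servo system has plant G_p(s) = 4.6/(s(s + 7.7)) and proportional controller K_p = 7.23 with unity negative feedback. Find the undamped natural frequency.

The closed-loop denominator is s(s+7.7) + 7.23·4.6 = s² + 7.7s + 33.26.
Matching s² + 2ζω_n s + ω_n²: ω_n = √33.26 = 5.767 rad/s and 2ζω_n = 7.7, so ζ = 7.7/(2·5.767) = 0.668.

ω_n = 5.77 rad/s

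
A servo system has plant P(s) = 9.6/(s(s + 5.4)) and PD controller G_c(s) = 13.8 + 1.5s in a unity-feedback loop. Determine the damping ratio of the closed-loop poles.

Forward path: (13.8 + 1.5s)·9.6/(s(s+5.4)). The closed-loop characteristic equation is s² + (5.4 + 9.6·1.5)s + 9.6·13.8 = 0.
That is s² + 19.8s + 132.5 = 0, so ω_n = 11.51 rad/s and ζ = 19.8/(2·11.51) = 0.8601.

ζ = 0.86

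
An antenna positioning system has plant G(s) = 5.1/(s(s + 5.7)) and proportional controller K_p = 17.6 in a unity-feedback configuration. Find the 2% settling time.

T_s ≈ 1.4 s

From 1 + K_pG(s) = 0: s² + 5.7s + 89.76 = 0 ⇒ ω_n = 9.474, ζ = 0.3008.
2% settling time T_s ≈ 4/(ζω_n) = 4/2.85 = 1.4 s.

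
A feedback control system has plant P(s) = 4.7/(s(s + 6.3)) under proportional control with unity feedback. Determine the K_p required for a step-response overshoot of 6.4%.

K_p = 4.87

From %OS = 100·exp(−πζ/√(1−ζ²)) = 6.4%, ζ = −ln(0.064)/√(π²+ln²(0.064)) = 0.6585.
Characteristic equation s² + 6.3s + 4.7K_p = 0 gives ζ = 6.3/(2√(4.7K_p)).
Setting ζ = 0.6585: √(4.7K_p) = 6.3/(2·0.6585) = 4.784, so K_p = 22.88/4.7 = 4.87.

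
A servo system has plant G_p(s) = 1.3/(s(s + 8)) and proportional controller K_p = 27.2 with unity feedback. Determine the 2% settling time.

T_s ≈ 1 s

Closed-loop characteristic equation: s² + 8s + 35.36 = 0, so ω_n = 5.946 rad/s and ζ = 8/(2·5.946) = 0.6727.
2% settling time T_s ≈ 4/(ζω_n) = 4/4 = 1 s.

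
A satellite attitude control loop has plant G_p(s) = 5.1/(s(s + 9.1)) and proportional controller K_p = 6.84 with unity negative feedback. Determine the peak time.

Closed-loop characteristic equation: s² + 9.1s + 34.88 = 0, so ω_n = 5.906 rad/s and ζ = 9.1/(2·5.906) = 0.7704.
Damped frequency ω_d = ω_n√(1−ζ²) = 3.766 rad/s, so peak time T_p = π/ω_d = 0.834 s.

T_p = 0.834 s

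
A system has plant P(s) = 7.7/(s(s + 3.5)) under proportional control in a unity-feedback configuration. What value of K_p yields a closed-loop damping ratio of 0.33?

Closed-loop characteristic equation: s² + 3.5s + K_p·7.7 = 0.
So ω_n = √(7.7K_p) and 2ζω_n = 3.5, giving ζ = 3.5/(2√(7.7K_p)).
Setting ζ = 0.33: √(7.7K_p) = 3.5/(2·0.33) = 5.303, so K_p = 28.12/7.7 = 3.65.

K_p = 3.65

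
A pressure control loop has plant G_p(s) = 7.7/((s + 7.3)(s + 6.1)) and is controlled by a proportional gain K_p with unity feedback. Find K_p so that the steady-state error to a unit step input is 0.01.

The loop is type 0, so e_ss(step) = 1/(1 + K_pos) with K_pos = K_p·G_p(0).
G_p(0) = 0.1729. Require 1/(1 + K_p·0.1729) = 0.01, so 1 + 0.1729·K_p = 100.
K_p = (100 − 1)/0.1729 = 573.

K_p = 573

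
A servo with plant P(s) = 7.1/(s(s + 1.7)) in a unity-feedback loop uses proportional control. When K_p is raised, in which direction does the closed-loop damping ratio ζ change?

ζ = 1.7/(2√(7.1K_p)); increasing K_p raises the denominator, so ζ falls.

decrease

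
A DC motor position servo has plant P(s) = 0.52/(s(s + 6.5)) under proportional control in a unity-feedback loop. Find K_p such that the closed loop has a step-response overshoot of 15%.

K_p = 76

From %OS = 100·exp(−πζ/√(1−ζ²)) = 15%, ζ = −ln(0.15)/√(π²+ln²(0.15)) = 0.5169.
Characteristic equation s² + 6.5s + 0.52K_p = 0 gives ζ = 6.5/(2√(0.52K_p)).
Setting ζ = 0.5169: √(0.52K_p) = 6.5/(2·0.5169) = 6.287, so K_p = 39.53/0.52 = 76.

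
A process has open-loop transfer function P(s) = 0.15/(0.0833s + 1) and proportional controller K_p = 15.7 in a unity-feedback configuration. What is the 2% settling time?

Closed loop: T(s) = K_p·P/(1+K_p·P) = 2.355/(0.0833s + 1 + 2.355), with pole at s = −(1 + 2.355)/0.0833 = −40.28.
τ = 1/40.28 = 0.02483 s, so 2% settling time ≈ 4τ = 0.0993 s.

T_s ≈ 0.0993 s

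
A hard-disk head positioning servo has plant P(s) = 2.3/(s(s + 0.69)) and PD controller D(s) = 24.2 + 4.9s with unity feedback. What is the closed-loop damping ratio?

ζ = 0.802

Forward path: (24.2 + 4.9s)·2.3/(s(s+0.69)). The closed-loop characteristic equation is s² + (0.69 + 2.3·4.9)s + 2.3·24.2 = 0.
That is s² + 11.96s + 55.66 = 0, so ω_n = 7.461 rad/s and ζ = 11.96/(2·7.461) = 0.8015.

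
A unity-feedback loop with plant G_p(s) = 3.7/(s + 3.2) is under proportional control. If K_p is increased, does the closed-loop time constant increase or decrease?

decrease

Closed-loop pole is at s = −(3.2+K_p·3.7); larger K_p moves it further left, so τ = 1/(3.2+K_p·3.7) decreases.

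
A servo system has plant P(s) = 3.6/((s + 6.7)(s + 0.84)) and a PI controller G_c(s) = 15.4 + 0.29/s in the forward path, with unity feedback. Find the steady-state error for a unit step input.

The open loop G_c(s)P(s) has a pole at the origin (type 1), so the static position error constant is infinite and e_ss = 1/(1+∞) = 0.

0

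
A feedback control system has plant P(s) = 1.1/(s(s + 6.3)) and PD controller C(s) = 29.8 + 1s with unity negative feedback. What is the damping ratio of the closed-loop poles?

ζ = 0.646

Forward path: (29.8 + 1s)·1.1/(s(s+6.3)). The closed-loop characteristic equation is s² + (6.3 + 1.1·1)s + 1.1·29.8 = 0.
That is s² + 7.4s + 32.78 = 0, so ω_n = 5.725 rad/s and ζ = 7.4/(2·5.725) = 0.6462.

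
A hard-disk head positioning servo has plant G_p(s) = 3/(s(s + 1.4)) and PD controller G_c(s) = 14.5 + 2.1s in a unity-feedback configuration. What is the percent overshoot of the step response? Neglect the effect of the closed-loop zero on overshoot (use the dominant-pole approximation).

10.4%

Forward path: (14.5 + 2.1s)·3/(s(s+1.4)). The closed-loop characteristic equation is s² + (1.4 + 3·2.1)s + 3·14.5 = 0.
That is s² + 7.7s + 43.5 = 0, so ω_n = 6.595 rad/s and ζ = 7.7/(2·6.595) = 0.5837.
%OS = 100·exp(−πζ/√(1−ζ²)) = 10.4%.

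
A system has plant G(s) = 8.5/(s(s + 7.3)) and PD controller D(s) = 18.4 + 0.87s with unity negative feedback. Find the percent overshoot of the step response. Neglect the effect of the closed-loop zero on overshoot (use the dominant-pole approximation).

10.2%

Forward path: (18.4 + 0.87s)·8.5/(s(s+7.3)). The closed-loop characteristic equation is s² + (7.3 + 8.5·0.87)s + 8.5·18.4 = 0.
That is s² + 14.7s + 156.4 = 0, so ω_n = 12.51 rad/s and ζ = 14.7/(2·12.51) = 0.5875.
%OS = 100·exp(−πζ/√(1−ζ²)) = 10.2%.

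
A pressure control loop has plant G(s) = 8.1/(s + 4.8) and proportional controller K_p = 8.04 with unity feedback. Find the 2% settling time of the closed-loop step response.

Closed-loop transfer function: T(s) = K_p·G(s)/(1 + K_p·G(s)) = 65.12/(s + 4.8 + 65.12) = 65.12/(s + 69.92).
Time constant τ = 1/69.92 = 0.0143 s, so the 2% settling time is about 4τ = 0.0572 s.

T_s ≈ 0.0572 s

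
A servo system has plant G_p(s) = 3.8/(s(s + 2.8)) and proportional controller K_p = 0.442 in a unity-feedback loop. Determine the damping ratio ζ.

With unity feedback the closed-loop characteristic equation is s² + 2.8s + 0.442·3.8 = s² + 2.8s + 1.68 = 0.
So ω_n² = 1.68 ⇒ ω_n = 1.296 rad/s, and ζ = 2.8/(2ω_n) = 1.08.

ζ = 1.08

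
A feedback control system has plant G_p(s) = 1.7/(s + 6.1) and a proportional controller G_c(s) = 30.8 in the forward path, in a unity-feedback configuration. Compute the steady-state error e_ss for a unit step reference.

The loop is type 0. Static position error constant K_pos = G_c(0)·G_p(0) = 30.8·0.2787 = 8.584.
Steady-state error to a unit step: e_ss = 1/(1+K_pos) = 1/9.584 = 0.104.

0.104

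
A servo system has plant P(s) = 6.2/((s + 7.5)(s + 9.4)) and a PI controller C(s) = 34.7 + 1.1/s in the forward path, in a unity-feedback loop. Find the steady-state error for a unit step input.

0

The open loop C(s)P(s) has a pole at the origin (type 1), so the static position error constant is infinite and e_ss = 1/(1+∞) = 0.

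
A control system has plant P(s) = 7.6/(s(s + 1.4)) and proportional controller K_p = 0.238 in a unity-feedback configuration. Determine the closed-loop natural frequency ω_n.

With unity feedback the closed-loop characteristic equation is s² + 1.4s + 0.238·7.6 = s² + 1.4s + 1.809 = 0.
So ω_n² = 1.809 ⇒ ω_n = 1.345 rad/s, and ζ = 1.4/(2ω_n) = 0.52.

ω_n = 1.34 rad/s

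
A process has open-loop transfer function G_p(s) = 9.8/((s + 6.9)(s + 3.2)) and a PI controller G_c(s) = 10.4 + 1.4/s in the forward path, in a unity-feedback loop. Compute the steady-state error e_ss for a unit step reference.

0

The open loop G_c(s)G_p(s) has a pole at the origin (type 1), so the static position error constant is infinite and e_ss = 1/(1+∞) = 0.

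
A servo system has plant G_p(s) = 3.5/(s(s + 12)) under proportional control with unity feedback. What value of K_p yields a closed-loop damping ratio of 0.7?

Closed-loop characteristic equation: s² + 12s + K_p·3.5 = 0.
So ω_n = √(3.5K_p) and 2ζω_n = 12, giving ζ = 12/(2√(3.5K_p)).
Setting ζ = 0.7: √(3.5K_p) = 12/(2·0.7) = 8.571, so K_p = 73.47/3.5 = 21.

K_p = 21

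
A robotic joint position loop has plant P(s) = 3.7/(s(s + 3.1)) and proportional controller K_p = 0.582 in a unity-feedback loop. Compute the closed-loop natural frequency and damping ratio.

ω_n = 1.47 rad/s, ζ = 1.06

The closed-loop denominator is s(s+3.1) + 0.582·3.7 = s² + 3.1s + 2.153.
So ω_n² = 2.153 ⇒ ω_n = 1.467 rad/s, and ζ = 3.1/(2ω_n) = 1.06.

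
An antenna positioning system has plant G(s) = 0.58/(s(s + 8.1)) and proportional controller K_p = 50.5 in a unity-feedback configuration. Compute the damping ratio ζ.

ζ = 0.748

1 + K_p·G(s) = 0 gives s² + 8.1s + 29.29 = 0.
So ω_n² = 29.29 ⇒ ω_n = 5.412 rad/s, and ζ = 8.1/(2ω_n) = 0.748.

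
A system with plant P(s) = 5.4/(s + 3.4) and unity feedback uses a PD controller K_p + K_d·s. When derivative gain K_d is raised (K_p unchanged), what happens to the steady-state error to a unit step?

unchanged

K_d affects only the transient (the s-coefficient); the DC loop gain, and hence e_ss, depends only on K_p.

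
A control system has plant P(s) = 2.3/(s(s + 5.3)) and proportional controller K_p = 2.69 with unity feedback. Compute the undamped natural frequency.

1 + K_p·P(s) = 0 gives s² + 5.3s + 6.187 = 0.
So ω_n² = 6.187 ⇒ ω_n = 2.487 rad/s, and ζ = 5.3/(2ω_n) = 1.07.

ω_n = 2.49 rad/s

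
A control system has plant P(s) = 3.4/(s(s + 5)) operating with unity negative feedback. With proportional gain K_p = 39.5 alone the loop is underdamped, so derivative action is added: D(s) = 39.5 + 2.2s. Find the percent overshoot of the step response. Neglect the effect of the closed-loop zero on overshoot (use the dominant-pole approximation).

Forward path: (39.5 + 2.2s)·3.4/(s(s+5)). The closed-loop characteristic equation is s² + (5 + 3.4·2.2)s + 3.4·39.5 = 0.
That is s² + 12.48s + 134.3 = 0, so ω_n = 11.59 rad/s and ζ = 12.48/(2·11.59) = 0.5385.
%OS = 100·exp(−πζ/√(1−ζ²)) = 13.4%.

13.4%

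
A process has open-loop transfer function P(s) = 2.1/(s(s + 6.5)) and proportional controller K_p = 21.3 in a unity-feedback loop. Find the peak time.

From 1 + K_pP(s) = 0: s² + 6.5s + 44.73 = 0 ⇒ ω_n = 6.688, ζ = 0.4859.
Damped frequency ω_d = ω_n√(1−ζ²) = 5.845 rad/s, so peak time T_p = π/ω_d = 0.537 s.

T_p = 0.537 s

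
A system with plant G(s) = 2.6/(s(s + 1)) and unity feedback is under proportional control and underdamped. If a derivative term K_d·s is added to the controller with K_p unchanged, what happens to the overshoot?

With PD the characteristic equation becomes s² + (a + K·K_d)s + K·K_p = 0; the damping term grows, ζ rises, overshoot falls.

decrease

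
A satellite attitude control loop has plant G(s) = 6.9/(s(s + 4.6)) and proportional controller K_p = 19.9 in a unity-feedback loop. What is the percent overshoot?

53.3%

Closed-loop characteristic equation: s² + 4.6s + 137.3 = 0, so ω_n = 11.72 rad/s and ζ = 4.6/(2·11.72) = 0.1963.
%OS = 100·exp(−πζ/√(1−ζ²)) = 100·exp(−π·0.1963/√0.9615) = 53.3%.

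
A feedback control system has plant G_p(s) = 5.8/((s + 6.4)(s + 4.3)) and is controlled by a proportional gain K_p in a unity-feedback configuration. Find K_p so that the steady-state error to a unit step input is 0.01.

For a type-0 loop with proportional control, e_ss = 1/(1 + K_p·G_p(0)).
G_p(0) = 0.2108. Require 1/(1 + K_p·0.2108) = 0.01, so 1 + 0.2108·K_p = 100.
K_p = (100 − 1)/0.2108 = 470.

K_p = 470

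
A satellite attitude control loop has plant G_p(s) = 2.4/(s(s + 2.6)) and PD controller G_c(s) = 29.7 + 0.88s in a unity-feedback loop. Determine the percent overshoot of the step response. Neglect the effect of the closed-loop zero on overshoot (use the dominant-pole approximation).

40.1%

Forward path: (29.7 + 0.88s)·2.4/(s(s+2.6)). The closed-loop characteristic equation is s² + (2.6 + 2.4·0.88)s + 2.4·29.7 = 0.
That is s² + 4.712s + 71.28 = 0, so ω_n = 8.443 rad/s and ζ = 4.712/(2·8.443) = 0.2791.
%OS = 100·exp(−πζ/√(1−ζ²)) = 40.1%.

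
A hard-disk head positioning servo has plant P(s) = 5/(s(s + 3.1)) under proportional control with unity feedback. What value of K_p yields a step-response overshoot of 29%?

K_p = 3.58

From %OS = 100·exp(−πζ/√(1−ζ²)) = 29%, ζ = −ln(0.29)/√(π²+ln²(0.29)) = 0.3666.
Characteristic equation s² + 3.1s + 5K_p = 0 gives ζ = 3.1/(2√(5K_p)).
Setting ζ = 0.3666: √(5K_p) = 3.1/(2·0.3666) = 4.228, so K_p = 17.88/5 = 3.58.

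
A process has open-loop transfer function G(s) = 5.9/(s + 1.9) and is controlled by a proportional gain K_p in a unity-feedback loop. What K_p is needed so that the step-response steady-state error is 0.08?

K_p = 3.7

Steady-state error for a unit step on this type-0 loop is 1/(1 + K_p·G(0)).
G(0) = 3.105. Require 1/(1 + K_p·3.105) = 0.08, so 1 + 3.105·K_p = 12.5.
K_p = (12.5 − 1)/3.105 = 3.7.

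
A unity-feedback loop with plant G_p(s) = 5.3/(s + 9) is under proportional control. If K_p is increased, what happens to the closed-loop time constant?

Closed-loop pole is at s = −(9+K_p·5.3); larger K_p moves it further left, so τ = 1/(9+K_p·5.3) decreases.

decrease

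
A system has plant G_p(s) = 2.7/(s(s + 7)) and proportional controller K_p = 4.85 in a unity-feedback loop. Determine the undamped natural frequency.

ω_n = 3.62 rad/s

The closed-loop denominator is s(s+7) + 4.85·2.7 = s² + 7s + 13.1.
Matching s² + 2ζω_n s + ω_n²: ω_n = √13.1 = 3.619 rad/s and 2ζω_n = 7, so ζ = 7/(2·3.619) = 0.967.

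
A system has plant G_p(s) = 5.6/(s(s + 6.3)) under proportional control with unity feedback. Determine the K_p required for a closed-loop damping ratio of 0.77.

K_p = 2.99

Closed-loop characteristic equation: s² + 6.3s + K_p·5.6 = 0.
So ω_n = √(5.6K_p) and 2ζω_n = 6.3, giving ζ = 6.3/(2√(5.6K_p)).
Setting ζ = 0.77: √(5.6K_p) = 6.3/(2·0.77) = 4.091, so K_p = 16.74/5.6 = 2.99.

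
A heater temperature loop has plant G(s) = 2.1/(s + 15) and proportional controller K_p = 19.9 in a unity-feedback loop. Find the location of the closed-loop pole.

s = -56.79

Closed-loop transfer function: T(s) = K_p·G(s)/(1 + K_p·G(s)) = 41.79/(s + 15 + 41.79) = 41.79/(s + 56.79).
The closed-loop pole is at s = −56.79.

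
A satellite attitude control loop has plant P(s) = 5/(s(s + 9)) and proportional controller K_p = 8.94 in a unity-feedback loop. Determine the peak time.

T_p = 0.635 s

From 1 + K_pP(s) = 0: s² + 9s + 44.7 = 0 ⇒ ω_n = 6.686, ζ = 0.6731.
Damped frequency ω_d = ω_n√(1−ζ²) = 4.945 rad/s, so peak time T_p = π/ω_d = 0.635 s.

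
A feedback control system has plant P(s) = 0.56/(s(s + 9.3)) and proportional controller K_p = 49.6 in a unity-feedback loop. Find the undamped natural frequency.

ω_n = 5.27 rad/s

With unity feedback the closed-loop characteristic equation is s² + 9.3s + 49.6·0.56 = s² + 9.3s + 27.78 = 0.
So ω_n² = 27.78 ⇒ ω_n = 5.27 rad/s, and ζ = 9.3/(2ω_n) = 0.882.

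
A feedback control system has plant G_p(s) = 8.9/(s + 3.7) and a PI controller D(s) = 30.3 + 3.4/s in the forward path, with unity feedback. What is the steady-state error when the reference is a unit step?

0

The open loop D(s)G_p(s) has a pole at the origin (type 1), so the static position error constant is infinite and e_ss = 1/(1+∞) = 0.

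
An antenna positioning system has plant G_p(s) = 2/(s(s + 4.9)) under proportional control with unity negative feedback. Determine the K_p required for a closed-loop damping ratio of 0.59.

K_p = 8.62

Closed-loop characteristic equation: s² + 4.9s + K_p·2 = 0.
So ω_n = √(2K_p) and 2ζω_n = 4.9, giving ζ = 4.9/(2√(2K_p)).
Setting ζ = 0.59: √(2K_p) = 4.9/(2·0.59) = 4.153, so K_p = 17.24/2 = 8.62.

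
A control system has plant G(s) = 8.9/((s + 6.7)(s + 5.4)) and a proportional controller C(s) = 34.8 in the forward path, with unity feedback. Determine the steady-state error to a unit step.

The loop is type 0. Static position error constant K_pos = C(0)·G(0) = 34.8·0.246 = 8.561.
Steady-state error to a unit step: e_ss = 1/(1+K_pos) = 1/9.561 = 0.105.

0.105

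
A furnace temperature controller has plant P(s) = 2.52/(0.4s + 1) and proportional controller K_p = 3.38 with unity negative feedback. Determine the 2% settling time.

T_s ≈ 0.168 s

Closed loop: T(s) = K_p·P/(1+K_p·P) = 8.518/(0.4s + 1 + 8.518), with pole at s = −(1 + 8.518)/0.4 = −23.79.
τ = 1/23.79 = 0.04203 s, so 2% settling time ≈ 4τ = 0.168 s.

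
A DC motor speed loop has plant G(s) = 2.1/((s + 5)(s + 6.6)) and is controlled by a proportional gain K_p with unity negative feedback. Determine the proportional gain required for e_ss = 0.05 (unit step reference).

K_p = 299

The loop is type 0, so e_ss(step) = 1/(1 + K_pos) with K_pos = K_p·G(0).
G(0) = 0.06364. Require 1/(1 + K_p·0.06364) = 0.05, so 1 + 0.06364·K_p = 20.
K_p = (20 − 1)/0.06364 = 299.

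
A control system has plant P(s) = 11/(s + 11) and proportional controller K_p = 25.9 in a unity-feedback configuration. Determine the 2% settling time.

T_s ≈ 0.0135 s

Closed-loop transfer function: T(s) = K_p·P(s)/(1 + K_p·P(s)) = 284.9/(s + 11 + 284.9) = 284.9/(s + 295.9).
Time constant τ = 1/295.9 = 0.00338 s, so the 2% settling time is about 4τ = 0.0135 s.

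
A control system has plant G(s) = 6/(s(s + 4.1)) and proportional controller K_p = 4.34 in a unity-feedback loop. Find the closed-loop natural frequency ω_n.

ω_n = 5.1 rad/s

1 + K_p·G(s) = 0 gives s² + 4.1s + 26.04 = 0.
So ω_n² = 26.04 ⇒ ω_n = 5.103 rad/s, and ζ = 4.1/(2ω_n) = 0.402.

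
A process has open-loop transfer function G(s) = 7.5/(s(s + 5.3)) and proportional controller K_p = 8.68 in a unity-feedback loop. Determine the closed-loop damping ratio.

1 + K_p·G(s) = 0 gives s² + 5.3s + 65.1 = 0.
So ω_n² = 65.1 ⇒ ω_n = 8.068 rad/s, and ζ = 5.3/(2ω_n) = 0.328.

ζ = 0.328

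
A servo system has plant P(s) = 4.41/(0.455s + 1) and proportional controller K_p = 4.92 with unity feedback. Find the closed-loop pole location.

s = -49.88

Closed loop: T(s) = K_p·P/(1+K_p·P) = 21.7/(0.455s + 1 + 21.7), with pole at s = −(1 + 21.7)/0.455 = −49.88.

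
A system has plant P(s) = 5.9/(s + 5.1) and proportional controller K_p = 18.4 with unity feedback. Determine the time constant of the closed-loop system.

Closed-loop transfer function: T(s) = K_p·P(s)/(1 + K_p·P(s)) = 108.6/(s + 5.1 + 108.6) = 108.6/(s + 113.7).
Time constant τ = 1/113.7 = 0.0088 s.

τ = 0.0088 s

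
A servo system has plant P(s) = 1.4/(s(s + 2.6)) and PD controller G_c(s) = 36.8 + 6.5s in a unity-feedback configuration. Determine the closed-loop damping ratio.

ζ = 0.815

Forward path: (36.8 + 6.5s)·1.4/(s(s+2.6)). The closed-loop characteristic equation is s² + (2.6 + 1.4·6.5)s + 1.4·36.8 = 0.
That is s² + 11.7s + 51.52 = 0, so ω_n = 7.178 rad/s and ζ = 11.7/(2·7.178) = 0.815.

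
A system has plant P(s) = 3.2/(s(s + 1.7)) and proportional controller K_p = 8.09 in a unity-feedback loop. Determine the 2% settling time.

T_s ≈ 4.71 s

The closed-loop denominator s² + 1.7s + 25.89 gives ω_n = √25.89 = 5.088 and ζ = 1.7/(2ω_n) = 0.1671.
2% settling time T_s ≈ 4/(ζω_n) = 4/0.85 = 4.71 s.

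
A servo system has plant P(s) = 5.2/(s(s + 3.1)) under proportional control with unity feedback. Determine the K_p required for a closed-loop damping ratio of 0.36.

K_p = 3.56

Closed-loop characteristic equation: s² + 3.1s + K_p·5.2 = 0.
So ω_n = √(5.2K_p) and 2ζω_n = 3.1, giving ζ = 3.1/(2√(5.2K_p)).
Setting ζ = 0.36: √(5.2K_p) = 3.1/(2·0.36) = 4.306, so K_p = 18.54/5.2 = 3.56.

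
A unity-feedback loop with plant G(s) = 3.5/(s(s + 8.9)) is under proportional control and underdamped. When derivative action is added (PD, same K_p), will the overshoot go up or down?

The derivative term adds K·K_d to the s-coefficient of the characteristic equation, raising 2ζω_n while ω_n is unchanged; ζ increases, so overshoot decreases.

decrease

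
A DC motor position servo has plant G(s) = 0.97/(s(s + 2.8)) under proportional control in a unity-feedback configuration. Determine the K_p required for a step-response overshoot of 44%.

K_p = 31.6

From %OS = 100·exp(−πζ/√(1−ζ²)) = 44%, ζ = −ln(0.44)/√(π²+ln²(0.44)) = 0.2528.
Characteristic equation s² + 2.8s + 0.97K_p = 0 gives ζ = 2.8/(2√(0.97K_p)).
Setting ζ = 0.2528: √(0.97K_p) = 2.8/(2·0.2528) = 5.537, so K_p = 30.66/0.97 = 31.6.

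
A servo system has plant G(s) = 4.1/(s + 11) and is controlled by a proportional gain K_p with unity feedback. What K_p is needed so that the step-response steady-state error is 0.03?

For a type-0 loop with proportional control, e_ss = 1/(1 + K_p·G(0)).
G(0) = 0.3727. Require 1/(1 + K_p·0.3727) = 0.03, so 1 + 0.3727·K_p = 33.33.
K_p = (33.33 − 1)/0.3727 = 86.7.

K_p = 86.7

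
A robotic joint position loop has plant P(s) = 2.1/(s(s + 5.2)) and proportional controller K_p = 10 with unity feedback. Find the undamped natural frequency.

With unity feedback the closed-loop characteristic equation is s² + 5.2s + 10·2.1 = s² + 5.2s + 21 = 0.
Matching s² + 2ζω_n s + ω_n²: ω_n = √21 = 4.583 rad/s and 2ζω_n = 5.2, so ζ = 5.2/(2·4.583) = 0.567.

ω_n = 4.58 rad/s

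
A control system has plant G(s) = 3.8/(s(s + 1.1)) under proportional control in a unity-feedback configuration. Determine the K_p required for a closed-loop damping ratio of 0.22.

K_p = 1.64

Closed-loop characteristic equation: s² + 1.1s + K_p·3.8 = 0.
So ω_n = √(3.8K_p) and 2ζω_n = 1.1, giving ζ = 1.1/(2√(3.8K_p)).
Setting ζ = 0.22: √(3.8K_p) = 1.1/(2·0.22) = 2.5, so K_p = 6.25/3.8 = 1.64.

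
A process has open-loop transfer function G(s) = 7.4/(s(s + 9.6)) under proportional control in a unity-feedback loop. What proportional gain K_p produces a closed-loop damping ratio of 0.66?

K_p = 7.15

Closed-loop characteristic equation: s² + 9.6s + K_p·7.4 = 0.
So ω_n = √(7.4K_p) and 2ζω_n = 9.6, giving ζ = 9.6/(2√(7.4K_p)).
Setting ζ = 0.66: √(7.4K_p) = 9.6/(2·0.66) = 7.273, so K_p = 52.89/7.4 = 7.15.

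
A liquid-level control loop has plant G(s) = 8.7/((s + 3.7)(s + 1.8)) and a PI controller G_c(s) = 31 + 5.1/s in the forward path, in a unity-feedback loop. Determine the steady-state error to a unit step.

The open loop G_c(s)G(s) has a pole at the origin (type 1), so the static position error constant is infinite and e_ss = 1/(1+∞) = 0.

0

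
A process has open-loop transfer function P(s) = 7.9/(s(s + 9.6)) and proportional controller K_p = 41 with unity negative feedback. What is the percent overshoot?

From 1 + K_pP(s) = 0: s² + 9.6s + 323.9 = 0 ⇒ ω_n = 18, ζ = 0.2667.
%OS = 100·exp(−πζ/√(1−ζ²)) = 100·exp(−π·0.2667/√0.9289) = 41.9%.

41.9%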